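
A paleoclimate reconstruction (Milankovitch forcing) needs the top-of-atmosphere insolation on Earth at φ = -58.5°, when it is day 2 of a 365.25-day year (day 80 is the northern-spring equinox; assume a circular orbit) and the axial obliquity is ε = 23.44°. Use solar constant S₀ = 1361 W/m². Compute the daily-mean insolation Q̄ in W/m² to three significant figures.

Solar longitude: λ_s = 360° × (2 − 80)/365.25 = -76.879°, i.e. -76.879° + 360° = 283.121°.
sin δ = sin 23.44° × sin 283.121° = -0.38740, so δ = -22.793°.
cos H₀ = −tan(-58.5°) tan(-22.793°) = -0.6857, H₀ = 2.3264 rad.
Bracket: H₀ sin φ sin δ + cos φ cos δ sin H₀ = 2.3264×-0.85264×-0.38740 + 0.52250×0.92191×0.72785 = 0.768440 + 0.350604 = 1.119044.
Q̄ = (S₀/π) × [bracket] = (1361/π) × 1.119044 = 484.8 W/m².

Q̄ ≈ 485 W/m²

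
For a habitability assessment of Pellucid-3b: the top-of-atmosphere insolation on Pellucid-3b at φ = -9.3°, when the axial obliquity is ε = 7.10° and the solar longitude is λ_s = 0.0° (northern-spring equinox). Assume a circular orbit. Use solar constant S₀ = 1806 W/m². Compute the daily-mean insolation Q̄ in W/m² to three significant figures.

Solar declination: sin δ = sin ε · sin λ_s = sin 7.10° × sin 0.0° = 0.00000, so δ = +0.000°.
cos H₀ = −tan(-9.3°) tan(+0.000°) = 0.0000, H₀ = 1.5708 rad.
Bracket: H₀ sin φ sin δ + cos φ cos δ sin H₀ = 1.5708×-0.16160×0.00000 + 0.98686×1.00000×1.00000 = -0.000000 + 0.986860 = 0.986860.
Q̄ = (S₀/π) × [bracket] = (1806/π) × 0.986860 = 567.3 W/m².

Q̄ ≈ 567 W/m²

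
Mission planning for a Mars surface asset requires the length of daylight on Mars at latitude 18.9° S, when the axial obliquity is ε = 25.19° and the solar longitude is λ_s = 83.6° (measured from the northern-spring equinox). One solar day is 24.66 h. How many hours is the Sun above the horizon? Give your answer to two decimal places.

Solar declination: sin δ = sin ε · sin λ_s = sin 25.19° × sin 83.6° = 0.42297, so δ = +25.022°.
cos H₀ = −tan φ · tan δ = −tan(-18.9°) × tan(+25.022°) = 0.1598, so H₀ = 1.4103 rad = 80.80°.
Daylight = 2H₀/(2π) × 24.66 h = (1.4103/π) × 24.66 = 11.07 h.

11.07 h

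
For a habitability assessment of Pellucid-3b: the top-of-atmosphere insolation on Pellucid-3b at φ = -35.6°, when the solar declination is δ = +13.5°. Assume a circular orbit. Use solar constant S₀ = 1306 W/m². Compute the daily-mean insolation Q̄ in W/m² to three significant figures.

cos H₀ = −tan(-35.6°) tan(+13.500°) = 0.1719, H₀ = 1.3981 rad.
Bracket: H₀ sin φ sin δ + cos φ cos δ sin H₀ = 1.3981×-0.58212×0.23345 + 0.81310×0.97237×0.98512 = -0.189996 + 0.778869 = 0.588873.
Q̄ = (S₀/π) × [bracket] = (1306/π) × 0.588873 = 244.8 W/m².

Q̄ ≈ 245 W/m²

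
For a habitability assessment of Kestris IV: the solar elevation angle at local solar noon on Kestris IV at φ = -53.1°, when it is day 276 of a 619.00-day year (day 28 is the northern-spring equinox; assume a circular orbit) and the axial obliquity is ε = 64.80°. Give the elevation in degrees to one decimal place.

5.0°

Solar longitude: λ_s = 360° × (276 − 28)/619.00 = 144.233°.
sin δ = sin 64.80° × sin 144.233° = 0.52887, so δ = +31.929°.
At local noon the hour angle is zero, so the zenith angle equals |φ − δ| = |-53.1° − (+31.929°)| = 85.029°.
Elevation = 90° − 85.029° = 5.0°.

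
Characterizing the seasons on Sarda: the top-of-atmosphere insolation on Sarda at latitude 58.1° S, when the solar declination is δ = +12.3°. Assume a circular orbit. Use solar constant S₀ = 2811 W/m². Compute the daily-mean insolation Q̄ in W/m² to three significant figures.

cos H₀ = −tan(-58.1°) tan(+12.300°) = 0.3503, H₀ = 1.2129 rad.
Bracket: H₀ sin φ sin δ + cos φ cos δ sin H₀ = 1.2129×-0.84897×0.21303 + 0.52844×0.97705×0.93664 = -0.219360 + 0.483599 = 0.264239.
Q̄ = (S₀/π) × [bracket] = (2811/π) × 0.264239 = 236.4 W/m².

Q̄ ≈ 236 W/m²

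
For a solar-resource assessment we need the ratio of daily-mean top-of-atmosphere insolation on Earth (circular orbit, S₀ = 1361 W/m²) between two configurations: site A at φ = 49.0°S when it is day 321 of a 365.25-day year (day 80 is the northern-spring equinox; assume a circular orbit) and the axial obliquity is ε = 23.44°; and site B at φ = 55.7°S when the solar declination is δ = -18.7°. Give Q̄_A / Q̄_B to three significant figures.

— Configuration A (φ=-49.0°):
Solar longitude: λ_s = 360° × (321 − 80)/365.25 = 237.536°.
sin δ = sin 23.44° × sin 237.536° = -0.33563, so δ = -19.611°.
cos H₀ = −tan(-49.0°) tan(-19.611°) = -0.4099, H₀ = 1.9931 rad.
Bracket: H₀ sin φ sin δ + cos φ cos δ sin H₀ = 1.9931×-0.75471×-0.33563 + 0.65606×0.94200×0.91215 = 0.504859 + 0.563716 = 1.068575.
Q̄ = (S₀/π) × [bracket] = (1361/π) × 1.068575 = 462.93 W/m².
— Configuration B (φ=-55.7°):
cos H₀ = −tan(-55.7°) tan(-18.700°) = -0.4962, H₀ = 2.0900 rad.
Bracket: H₀ sin φ sin δ + cos φ cos δ sin H₀ = 2.0900×-0.82610×-0.32061 + 0.56353×0.94721×0.86821 = 0.553549 + 0.463434 = 1.016983.
Q̄ = (S₀/π) × [bracket] = (1361/π) × 1.016983 = 440.58 W/m².
Ratio Q̄_A / Q̄_B = 462.93 / 440.58 = 1.051.

Q̄_A / Q̄_B ≈ 1.05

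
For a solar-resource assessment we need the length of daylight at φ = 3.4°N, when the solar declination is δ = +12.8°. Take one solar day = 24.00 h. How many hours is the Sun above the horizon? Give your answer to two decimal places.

12.10 h

cos H₀ = −tan φ · tan δ = −tan(+3.4°) × tan(+12.800°) = -0.0135, so H₀ = 1.5843 rad = 90.77°.
Daylight = 2H₀/(2π) × 24.00 h = (1.5843/π) × 24.00 = 12.10 h.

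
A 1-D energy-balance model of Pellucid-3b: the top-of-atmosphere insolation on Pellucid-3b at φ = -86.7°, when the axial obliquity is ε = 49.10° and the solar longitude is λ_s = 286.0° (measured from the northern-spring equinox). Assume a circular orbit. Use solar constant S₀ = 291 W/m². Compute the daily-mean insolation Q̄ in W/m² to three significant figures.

Solar declination: sin δ = sin ε · sin λ_s = sin 49.10° × sin 286.0° = -0.72657, so δ = -46.600°.
cos H₀ = −tan(-86.7°) tan(-46.600°) = -18.3398 ≤ −1 ⇒ polar day, H₀ = π.
Bracket: H₀ sin φ sin δ + cos φ cos δ sin H₀ = 3.1416×-0.99834×-0.72657 + 0.05756×0.68709×0.00000 = 2.278803 + 0.000000 = 2.278803.
Q̄ = (S₀/π) × [bracket] = (291/π) × 2.278803 = 211.1 W/m².

Q̄ ≈ 211 W/m²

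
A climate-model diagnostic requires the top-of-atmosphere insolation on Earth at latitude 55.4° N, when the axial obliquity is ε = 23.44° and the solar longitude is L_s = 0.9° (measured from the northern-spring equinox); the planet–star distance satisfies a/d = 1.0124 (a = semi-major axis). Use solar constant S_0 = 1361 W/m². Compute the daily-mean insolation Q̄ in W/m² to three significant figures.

Q̄ ≈ 256 W/m²

Solar declination: sin δ = sin ε · sin L_s = sin 23.44° × sin 0.9° = 0.00625, so δ = +0.358°.
cos h₀ = −tan(+55.4°) tan(+0.358°) = -0.0091, h₀ = 1.5799 rad.
Bracket: h₀ sin ϕ sin δ + cos ϕ cos δ sin h₀ = 1.5799×0.82314×0.00625 + 0.56784×0.99998×0.99996 = 0.008128 + 0.567806 = 0.575934.
Inverse-square distance factor (a/d)² = 1.0124² = 1.024954.
Q̄ = (S_0/π) × 1.024954 × [bracket] = (1361/π) × 1.024954 × 0.575934 = 255.7 W/m².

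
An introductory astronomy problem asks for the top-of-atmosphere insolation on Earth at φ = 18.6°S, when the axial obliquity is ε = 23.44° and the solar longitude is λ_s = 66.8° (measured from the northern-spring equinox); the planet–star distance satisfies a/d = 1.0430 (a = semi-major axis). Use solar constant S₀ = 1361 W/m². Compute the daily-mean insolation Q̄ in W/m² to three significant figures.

Solar declination: sin δ = sin ε · sin λ_s = sin 23.44° × sin 66.8° = 0.36562, so δ = +21.446°.
cos H₀ = −tan(-18.6°) tan(+21.446°) = 0.1322, H₀ = 1.4382 rad.
Bracket: H₀ sin φ sin δ + cos φ cos δ sin H₀ = 1.4382×-0.31896×0.36562 + 0.94777×0.93076×0.99122 = -0.167720 + 0.874401 = 0.706681.
Inverse-square distance factor (a/d)² = 1.0430² = 1.087849.
Q̄ = (S₀/π) × 1.087849 × [bracket] = (1361/π) × 1.087849 × 0.706681 = 333.0 W/m².

Q̄ ≈ 333 W/m²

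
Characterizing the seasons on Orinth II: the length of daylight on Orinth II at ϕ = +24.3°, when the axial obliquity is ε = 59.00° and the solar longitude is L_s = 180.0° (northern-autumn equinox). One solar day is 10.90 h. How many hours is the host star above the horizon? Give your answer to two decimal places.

5.45 h

Solar declination: sin δ = sin ε · sin L_s = sin 59.00° × sin 180.0° = 0.00000, so δ = +0.000°.
cos h₀ = −tan ϕ · tan δ = −tan(+24.3°) × tan(+0.000°) = -0.0000, so h₀ = 1.5708 rad = 90.00°.
Daylight = 2h₀/(2π) × 10.90 h = (1.5708/π) × 10.90 = 5.45 h.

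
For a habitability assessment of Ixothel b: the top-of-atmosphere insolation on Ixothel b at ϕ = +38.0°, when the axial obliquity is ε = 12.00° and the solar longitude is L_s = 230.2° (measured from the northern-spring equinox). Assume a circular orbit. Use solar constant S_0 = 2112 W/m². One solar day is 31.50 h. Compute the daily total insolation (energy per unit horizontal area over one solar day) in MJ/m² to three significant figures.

Solar declination: sin δ = sin ε · sin L_s = sin 12.00° × sin 230.2° = -0.15974, so δ = -9.192°.
cos h₀ = −tan(+38.0°) tan(-9.192°) = 0.1264, h₀ = 1.4440 rad.
Bracket: h₀ sin ϕ sin δ + cos ϕ cos δ sin h₀ = 1.4440×0.61566×-0.15974 + 0.78801×0.98716×0.99198 = -0.142011 + 0.771653 = 0.629642.
Q̄ = (S_0/π) × [bracket] = (2112/π) × 0.629642 = 423.29 W/m².
Daily total = Q̄ × 31.50 h × 3600 s/h = 423.29 × 31.50 × 3600 / 10⁶ = 48.00 MJ/m².

48.0 MJ/m²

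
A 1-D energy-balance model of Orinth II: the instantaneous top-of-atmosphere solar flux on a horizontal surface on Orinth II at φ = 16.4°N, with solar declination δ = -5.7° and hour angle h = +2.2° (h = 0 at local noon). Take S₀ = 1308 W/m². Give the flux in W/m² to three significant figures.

1.21e+03 W/m²

cos θ_z = sin φ sin δ + cos φ cos δ cos h = -0.028042 + 0.953867 = 0.925825.
Flux = S₀ · cos θ_z = 1308 × 0.925825 = 1211 W/m².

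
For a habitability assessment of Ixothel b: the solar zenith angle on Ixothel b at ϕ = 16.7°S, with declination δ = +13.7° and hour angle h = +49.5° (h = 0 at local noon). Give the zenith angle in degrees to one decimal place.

cos θ_z = sin ϕ sin δ + cos ϕ cos δ cos h = -0.068058 + 0.604358 = 0.536300.
θ_z = arccos(0.536300) = 57.6°.

θ_z = 57.6°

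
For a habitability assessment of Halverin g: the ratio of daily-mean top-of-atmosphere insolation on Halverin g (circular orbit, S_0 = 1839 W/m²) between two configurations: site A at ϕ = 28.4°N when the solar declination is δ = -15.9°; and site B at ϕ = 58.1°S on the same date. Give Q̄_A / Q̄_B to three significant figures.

— Configuration A (ϕ=+28.4°):
cos h₀ = −tan(+28.4°) tan(-15.900°) = 0.1540, h₀ = 1.4162 rad.
Bracket: h₀ sin ϕ sin δ + cos ϕ cos δ sin h₀ = 1.4162×0.47562×-0.27396 + 0.87965×0.96174×0.98807 = -0.184532 + 0.835902 = 0.651370.
Q̄ = (S_0/π) × [bracket] = (1839/π) × 0.651370 = 381.29 W/m².
— Configuration B (ϕ=-58.1°):
cos h₀ = −tan(-58.1°) tan(-15.900°) = -0.4576, h₀ = 2.0461 rad.
Bracket: h₀ sin ϕ sin δ + cos ϕ cos δ sin h₀ = 2.0461×-0.84897×-0.27396 + 0.52844×0.96174×0.88914 = 0.475890 + 0.451880 = 0.927770.
Q̄ = (S_0/π) × [bracket] = (1839/π) × 0.927770 = 543.09 W/m².
Ratio Q̄_A / Q̄_B = 381.29 / 543.09 = 0.7021.

Q̄_A / Q̄_B ≈ 0.702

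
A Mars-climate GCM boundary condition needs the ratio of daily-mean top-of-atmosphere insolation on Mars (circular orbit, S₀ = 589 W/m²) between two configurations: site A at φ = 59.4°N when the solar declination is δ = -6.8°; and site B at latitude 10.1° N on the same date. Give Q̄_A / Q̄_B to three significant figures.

Q̄_A / Q̄_B ≈ 0.376

— Configuration A (φ=+59.4°):
cos H₀ = −tan(+59.4°) tan(-6.800°) = 0.2016, H₀ = 1.3678 rad.
Bracket: H₀ sin φ sin δ + cos φ cos δ sin H₀ = 1.3678×0.86074×-0.11840 + 0.50904×0.99297×0.97946 = -0.139395 + 0.495079 = 0.355684.
Q̄ = (S₀/π) × [bracket] = (589/π) × 0.355684 = 66.685 W/m².
— Configuration B (φ=+10.1°):
cos H₀ = −tan(+10.1°) tan(-6.800°) = 0.0212, H₀ = 1.5496 rad.
Bracket: H₀ sin φ sin δ + cos φ cos δ sin H₀ = 1.5496×0.17537×-0.11840 + 0.98450×0.99297×0.99977 = -0.032176 + 0.977354 = 0.945178.
Q̄ = (S₀/π) × [bracket] = (589/π) × 0.945178 = 177.21 W/m².
Ratio Q̄_A / Q̄_B = 66.685 / 177.21 = 0.3763.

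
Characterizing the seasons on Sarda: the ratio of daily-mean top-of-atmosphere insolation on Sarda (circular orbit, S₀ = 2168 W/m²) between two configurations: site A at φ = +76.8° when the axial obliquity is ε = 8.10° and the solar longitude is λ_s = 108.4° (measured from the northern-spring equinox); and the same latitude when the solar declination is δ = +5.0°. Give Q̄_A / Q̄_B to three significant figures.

— Configuration A (φ=+76.8°):
Solar declination: sin δ = sin ε · sin λ_s = sin 8.10° × sin 108.4° = 0.13370, so δ = +7.683°.
cos H₀ = −tan(+76.8°) tan(+7.683°) = -0.5752, H₀ = 2.1836 rad.
Bracket: H₀ sin φ sin δ + cos φ cos δ sin H₀ = 2.1836×0.97358×0.13370 + 0.22835×0.99102×0.81802 = 0.284234 + 0.185117 = 0.469351.
Q̄ = (S₀/π) × [bracket] = (2168/π) × 0.469351 = 323.90 W/m².
— Configuration B (φ=+76.8°):
cos H₀ = −tan(+76.8°) tan(+5.000°) = -0.3730, H₀ = 1.9530 rad.
Bracket: H₀ sin φ sin δ + cos φ cos δ sin H₀ = 1.9530×0.97358×0.08716 + 0.22835×0.99619×0.92783 = 0.165726 + 0.211063 = 0.376789.
Q̄ = (S₀/π) × [bracket] = (2168/π) × 0.376789 = 260.02 W/m².
Ratio Q̄_A / Q̄_B = 323.90 / 260.02 = 1.246.

Q̄_A / Q̄_B ≈ 1.25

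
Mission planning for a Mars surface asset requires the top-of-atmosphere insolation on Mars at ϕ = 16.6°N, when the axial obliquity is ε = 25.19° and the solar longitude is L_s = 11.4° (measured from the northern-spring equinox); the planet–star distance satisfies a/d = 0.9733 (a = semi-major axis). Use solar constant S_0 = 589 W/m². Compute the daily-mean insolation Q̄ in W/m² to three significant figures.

Q̄ ≈ 176 W/m²

Solar declination: sin δ = sin ε · sin L_s = sin 25.19° × sin 11.4° = 0.08413, so δ = +4.826°.
cos h₀ = −tan(+16.6°) tan(+4.826°) = -0.0252, h₀ = 1.5960 rad.
Bracket: h₀ sin ϕ sin δ + cos ϕ cos δ sin h₀ = 1.5960×0.28569×0.08413 + 0.95832×0.99646×0.99968 = 0.038360 + 0.954622 = 0.992982.
Inverse-square distance factor (a/d)² = 0.9733² = 0.947313.
Q̄ = (S_0/π) × 0.947313 × [bracket] = (589/π) × 0.947313 × 0.992982 = 176.4 W/m².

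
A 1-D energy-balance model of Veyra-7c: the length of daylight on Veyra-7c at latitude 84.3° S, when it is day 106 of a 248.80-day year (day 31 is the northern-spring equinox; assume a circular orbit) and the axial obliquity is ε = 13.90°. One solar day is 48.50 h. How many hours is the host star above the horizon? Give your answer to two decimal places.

Solar longitude: λ_s = 360° × (106 − 31)/248.80 = 108.521°.
sin δ = sin 13.90° × sin 108.521° = 0.22779, so δ = +13.167°.
cos H₀ = −tan φ · tan δ = 2.3437 ≥ 1, so the host star never rises (polar night) and H₀ = 0.
Daylight = 2H₀/(2π) × 48.50 h = (0.0000/π) × 48.50 = 0.00 h.

0.00 h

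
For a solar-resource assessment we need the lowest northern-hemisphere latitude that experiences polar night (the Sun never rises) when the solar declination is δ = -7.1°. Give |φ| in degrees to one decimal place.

Polar night requires cos H₀ = −tan φ tan δ ≥ 1, i.e. tan φ tan δ ≤ −1.
The boundary is |tan φ| · |tan δ| = 1, so |φ| = 90° − |δ| = 90° − 7.1° = 82.9° in the northern hemisphere.

|φ| = 82.9°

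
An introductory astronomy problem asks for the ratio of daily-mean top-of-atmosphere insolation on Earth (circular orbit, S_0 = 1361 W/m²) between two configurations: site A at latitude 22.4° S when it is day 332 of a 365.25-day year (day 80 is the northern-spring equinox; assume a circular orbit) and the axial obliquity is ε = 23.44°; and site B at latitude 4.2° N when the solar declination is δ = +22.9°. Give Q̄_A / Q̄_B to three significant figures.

— Configuration A (ϕ=-22.4°):
Solar longitude: L_s = 360° × (332 − 80)/365.25 = 248.378°.
sin δ = sin 23.44° × sin 248.378° = -0.36980, so δ = -21.703°.
cos h₀ = −tan(-22.4°) tan(-21.703°) = -0.1640, h₀ = 1.7356 rad.
Bracket: h₀ sin ϕ sin δ + cos ϕ cos δ sin h₀ = 1.7356×-0.38107×-0.36980 + 0.92455×0.92911×0.98645 = 0.244580 + 0.847369 = 1.091949.
Q̄ = (S_0/π) × [bracket] = (1361/π) × 1.091949 = 473.05 W/m².
— Configuration B (ϕ=+4.2°):
cos h₀ = −tan(+4.2°) tan(+22.900°) = -0.0310, h₀ = 1.6018 rad.
Bracket: h₀ sin ϕ sin δ + cos ϕ cos δ sin h₀ = 1.6018×0.07324×0.38912 + 0.99731×0.92119×0.99952 = 0.045650 + 0.918271 = 0.963921.
Q̄ = (S_0/π) × [bracket] = (1361/π) × 0.963921 = 417.59 W/m².
Ratio Q̄_A / Q̄_B = 473.05 / 417.59 = 1.133.

Q̄_A / Q̄_B ≈ 1.13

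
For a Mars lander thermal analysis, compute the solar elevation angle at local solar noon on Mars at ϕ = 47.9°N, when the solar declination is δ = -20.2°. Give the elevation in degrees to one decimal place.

21.9°

At local noon the hour angle is zero, so the zenith angle equals |ϕ − δ| = |+47.9° − (-20.200°)| = 68.100°.
Elevation = 90° − 68.100° = 21.9°.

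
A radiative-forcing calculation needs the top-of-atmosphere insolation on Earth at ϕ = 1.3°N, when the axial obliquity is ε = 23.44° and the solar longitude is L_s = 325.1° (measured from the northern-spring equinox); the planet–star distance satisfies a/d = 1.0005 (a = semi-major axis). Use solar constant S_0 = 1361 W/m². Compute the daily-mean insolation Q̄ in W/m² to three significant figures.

Solar declination: sin δ = sin ε · sin L_s = sin 23.44° × sin 325.1° = -0.22759, so δ = -13.155°.
cos h₀ = −tan(+1.3°) tan(-13.155°) = 0.0053, h₀ = 1.5655 rad.
Bracket: h₀ sin ϕ sin δ + cos ϕ cos δ sin h₀ = 1.5655×0.02269×-0.22759 + 0.99974×0.97376×0.99999 = -0.008084 + 0.973497 = 0.965413.
Inverse-square distance factor (a/d)² = 1.0005² = 1.001000.
Q̄ = (S_0/π) × 1.001000 × [bracket] = (1361/π) × 1.001000 × 0.965413 = 418.7 W/m².

Q̄ ≈ 419 W/m²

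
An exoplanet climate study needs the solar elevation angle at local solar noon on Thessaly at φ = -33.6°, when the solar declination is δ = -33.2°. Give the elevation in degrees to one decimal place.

At local noon the hour angle is zero, so the zenith angle equals |φ − δ| = |-33.6° − (-33.200°)| = 0.400°.
Elevation = 90° − 0.400° = 89.6°.

89.6°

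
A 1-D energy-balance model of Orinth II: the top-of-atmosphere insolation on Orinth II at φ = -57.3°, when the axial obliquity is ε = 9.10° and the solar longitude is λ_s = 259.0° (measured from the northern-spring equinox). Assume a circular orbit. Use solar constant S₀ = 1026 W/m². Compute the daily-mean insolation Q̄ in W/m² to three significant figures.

Q̄ ≈ 247 W/m²

Solar declination: sin δ = sin ε · sin λ_s = sin 9.10° × sin 259.0° = -0.15525, so δ = -8.931°.
cos H₀ = −tan(-57.3°) tan(-8.931°) = -0.2448, H₀ = 1.8181 rad.
Bracket: H₀ sin φ sin δ + cos φ cos δ sin H₀ = 1.8181×-0.84151×-0.15525 + 0.54024×0.98787×0.96957 = 0.237525 + 0.517447 = 0.754972.
Q̄ = (S₀/π) × [bracket] = (1026/π) × 0.754972 = 246.6 W/m².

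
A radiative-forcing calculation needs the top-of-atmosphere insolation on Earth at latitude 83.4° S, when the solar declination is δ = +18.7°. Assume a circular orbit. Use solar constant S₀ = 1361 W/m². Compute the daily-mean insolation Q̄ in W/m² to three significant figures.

cos H₀ = −tan(-83.4°) tan(+18.700°) = 2.9254 ≥ 1 ⇒ polar night, H₀ = 0 and Q̄ = 0.

Q̄ ≈ 0.00 W/m²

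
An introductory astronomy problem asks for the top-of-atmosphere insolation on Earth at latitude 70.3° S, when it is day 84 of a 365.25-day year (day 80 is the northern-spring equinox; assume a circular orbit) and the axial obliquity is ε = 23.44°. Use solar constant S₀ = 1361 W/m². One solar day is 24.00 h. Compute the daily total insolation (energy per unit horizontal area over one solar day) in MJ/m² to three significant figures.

11.1 MJ/m²

Solar longitude: λ_s = 360° × (84 − 80)/365.25 = 3.943°.
sin δ = sin 23.44° × sin 3.943° = 0.02735, so δ = +1.567°.
cos H₀ = −tan(-70.3°) tan(+1.567°) = 0.0764, H₀ = 1.4943 rad.
Bracket: H₀ sin φ sin δ + cos φ cos δ sin H₀ = 1.4943×-0.94147×0.02735 + 0.33710×0.99963×0.99708 = -0.038477 + 0.335991 = 0.297514.
Q̄ = (S₀/π) × [bracket] = (1361/π) × 0.297514 = 128.89 W/m².
Daily total = Q̄ × 24.00 h × 3600 s/h = 128.89 × 24.00 × 3600 / 10⁶ = 11.14 MJ/m².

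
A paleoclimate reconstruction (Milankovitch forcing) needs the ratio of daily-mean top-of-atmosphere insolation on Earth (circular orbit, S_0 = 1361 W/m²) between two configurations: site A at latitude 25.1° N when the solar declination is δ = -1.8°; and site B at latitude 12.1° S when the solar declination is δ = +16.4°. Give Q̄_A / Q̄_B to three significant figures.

Q̄_A / Q̄_B ≈ 1.04

— Configuration A (ϕ=+25.1°):
cos h₀ = −tan(+25.1°) tan(-1.800°) = 0.0147, h₀ = 1.5561 rad.
Bracket: h₀ sin ϕ sin δ + cos ϕ cos δ sin h₀ = 1.5561×0.42420×-0.03141 + 0.90557×0.99951×0.99989 = -0.020734 + 0.905027 = 0.884293.
Q̄ = (S_0/π) × [bracket] = (1361/π) × 0.884293 = 383.09 W/m².
— Configuration B (ϕ=-12.1°):
cos h₀ = −tan(-12.1°) tan(+16.400°) = 0.0631, h₀ = 1.5077 rad.
Bracket: h₀ sin ϕ sin δ + cos ϕ cos δ sin h₀ = 1.5077×-0.20962×0.28234 + 0.97778×0.95931×0.99801 = -0.089232 + 0.936128 = 0.846896.
Q̄ = (S_0/π) × [bracket] = (1361/π) × 0.846896 = 366.89 W/m².
Ratio Q̄_A / Q̄_B = 383.09 / 366.89 = 1.044.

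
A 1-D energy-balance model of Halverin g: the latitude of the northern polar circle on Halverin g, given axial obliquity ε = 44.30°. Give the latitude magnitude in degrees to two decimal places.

45.70°

The polar circle is the lowest latitude that experiences at least one full rotation of continuous daylight at the northern-summer solstice; it lies at |φ| = 90° − ε = 90° − 44.30° = 45.70°.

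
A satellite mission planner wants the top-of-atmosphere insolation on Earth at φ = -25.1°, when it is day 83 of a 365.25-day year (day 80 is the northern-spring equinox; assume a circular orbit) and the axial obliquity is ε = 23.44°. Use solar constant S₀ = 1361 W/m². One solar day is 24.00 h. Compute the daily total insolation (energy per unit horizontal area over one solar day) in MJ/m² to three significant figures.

33.4 MJ/m²

Solar longitude: λ_s = 360° × (83 − 80)/365.25 = 2.957°.
sin δ = sin 23.44° × sin 2.957° = 0.02052, so δ = +1.176°.
cos H₀ = −tan(-25.1°) tan(+1.176°) = 0.0096, H₀ = 1.5612 rad.
Bracket: H₀ sin φ sin δ + cos φ cos δ sin H₀ = 1.5612×-0.42420×0.02052 + 0.90557×0.99979×0.99995 = -0.013590 + 0.905335 = 0.891745.
Q̄ = (S₀/π) × [bracket] = (1361/π) × 0.891745 = 386.32 W/m².
Daily total = Q̄ × 24.00 h × 3600 s/h = 386.32 × 24.00 × 3600 / 10⁶ = 33.38 MJ/m².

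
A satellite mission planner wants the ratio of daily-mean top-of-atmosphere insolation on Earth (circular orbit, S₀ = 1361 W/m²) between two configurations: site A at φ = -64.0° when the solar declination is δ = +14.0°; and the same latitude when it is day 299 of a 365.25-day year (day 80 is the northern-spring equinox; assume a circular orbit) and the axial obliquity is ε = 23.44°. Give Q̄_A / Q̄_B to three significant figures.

Q̄_A / Q̄_B ≈ 0.174

— Configuration A (φ=-64.0°):
cos H₀ = −tan(-64.0°) tan(+14.000°) = 0.5112, H₀ = 1.0342 rad.
Bracket: H₀ sin φ sin δ + cos φ cos δ sin H₀ = 1.0342×-0.89879×0.24192 + 0.43837×0.97030×0.85946 = -0.224872 + 0.365572 = 0.140700.
Q̄ = (S₀/π) × [bracket] = (1361/π) × 0.140700 = 60.954 W/m².
— Configuration B (φ=-64.0°):
Solar longitude: λ_s = 360° × (299 − 80)/365.25 = 215.852°.
sin δ = sin 23.44° × sin 215.852° = -0.23298, so δ = -13.473°.
cos H₀ = −tan(-64.0°) tan(-13.473°) = -0.4912, H₀ = 2.0843 rad.
Bracket: H₀ sin φ sin δ + cos φ cos δ sin H₀ = 2.0843×-0.89879×-0.23298 + 0.43837×0.97248×0.87104 = 0.436453 + 0.371330 = 0.807783.
Q̄ = (S₀/π) × [bracket] = (1361/π) × 0.807783 = 349.95 W/m².
Ratio Q̄_A / Q̄_B = 60.954 / 349.95 = 0.1742.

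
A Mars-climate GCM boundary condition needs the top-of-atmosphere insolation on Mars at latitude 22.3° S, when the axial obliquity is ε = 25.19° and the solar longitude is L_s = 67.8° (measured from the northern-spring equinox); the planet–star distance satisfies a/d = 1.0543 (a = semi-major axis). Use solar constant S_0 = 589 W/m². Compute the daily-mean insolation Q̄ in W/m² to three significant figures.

Solar declination: sin δ = sin ε · sin L_s = sin 25.19° × sin 67.8° = 0.39407, so δ = +23.208°.
cos h₀ = −tan(-22.3°) tan(+23.208°) = 0.1758, h₀ = 1.3940 rad.
Bracket: h₀ sin ϕ sin δ + cos ϕ cos δ sin h₀ = 1.3940×-0.37946×0.39407 + 0.92521×0.91908×0.98442 = -0.208450 + 0.837094 = 0.628644.
Inverse-square distance factor (a/d)² = 1.0543² = 1.111548.
Q̄ = (S_0/π) × 1.111548 × [bracket] = (589/π) × 1.111548 × 0.628644 = 131.0 W/m².

Q̄ ≈ 131 W/m²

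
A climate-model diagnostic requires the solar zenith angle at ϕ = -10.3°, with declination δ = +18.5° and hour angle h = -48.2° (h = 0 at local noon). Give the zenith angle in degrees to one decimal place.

cos θ_z = sin ϕ sin δ + cos ϕ cos δ cos h = -0.056735 + 0.621902 = 0.565167.
θ_z = arccos(0.565167) = 55.6°.

θ_z = 55.6°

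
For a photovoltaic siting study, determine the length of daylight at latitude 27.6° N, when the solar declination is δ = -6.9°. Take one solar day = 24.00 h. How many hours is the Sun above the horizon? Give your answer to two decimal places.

cos H₀ = −tan φ · tan δ = −tan(+27.6°) × tan(-6.900°) = 0.0633, so H₀ = 1.5075 rad = 86.37°.
Daylight = 2H₀/(2π) × 24.00 h = (1.5075/π) × 24.00 = 11.52 h.

11.52 h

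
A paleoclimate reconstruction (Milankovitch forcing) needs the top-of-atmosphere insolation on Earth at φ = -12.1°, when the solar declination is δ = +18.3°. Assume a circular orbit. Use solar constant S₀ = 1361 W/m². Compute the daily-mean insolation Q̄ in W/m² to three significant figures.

Q̄ ≈ 358 W/m²

cos H₀ = −tan(-12.1°) tan(+18.300°) = 0.0709, H₀ = 1.4998 rad.
Bracket: H₀ sin φ sin δ + cos φ cos δ sin H₀ = 1.4998×-0.20962×0.31399 + 0.97778×0.94943×0.99748 = -0.098715 + 0.925994 = 0.827279.
Q̄ = (S₀/π) × [bracket] = (1361/π) × 0.827279 = 358.4 W/m².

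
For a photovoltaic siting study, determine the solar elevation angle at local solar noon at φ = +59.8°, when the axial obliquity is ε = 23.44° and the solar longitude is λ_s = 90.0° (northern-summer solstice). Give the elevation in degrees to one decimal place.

Solar declination: sin δ = sin ε · sin λ_s = sin 23.44° × sin 90.0° = 0.39779, so δ = +23.440°.
At local noon the hour angle is zero, so the zenith angle equals |φ − δ| = |+59.8° − (+23.440°)| = 36.360°.
Elevation = 90° − 36.360° = 53.6°.

53.6°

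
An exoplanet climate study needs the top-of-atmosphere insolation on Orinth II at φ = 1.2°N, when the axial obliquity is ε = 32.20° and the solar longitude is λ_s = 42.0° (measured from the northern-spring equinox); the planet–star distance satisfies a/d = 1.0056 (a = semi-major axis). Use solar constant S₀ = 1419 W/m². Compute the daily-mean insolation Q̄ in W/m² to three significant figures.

Solar declination: sin δ = sin ε · sin λ_s = sin 32.20° × sin 42.0° = 0.35656, so δ = +20.889°.
cos H₀ = −tan(+1.2°) tan(+20.889°) = -0.0080, H₀ = 1.5788 rad.
Bracket: H₀ sin φ sin δ + cos φ cos δ sin H₀ = 1.5788×0.02094×0.35656 + 0.99978×0.93427×0.99997 = 0.011788 + 0.934036 = 0.945824.
Inverse-square distance factor (a/d)² = 1.0056² = 1.011231.
Q̄ = (S₀/π) × 1.011231 × [bracket] = (1419/π) × 1.011231 × 0.945824 = 432.0 W/m².

Q̄ ≈ 432 W/m²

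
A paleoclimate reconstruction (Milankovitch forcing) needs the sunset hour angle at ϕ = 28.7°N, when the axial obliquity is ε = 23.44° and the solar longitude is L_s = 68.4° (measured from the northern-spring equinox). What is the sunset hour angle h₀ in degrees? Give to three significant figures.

h₀ = 103°

Solar declination: sin δ = sin ε · sin L_s = sin 23.44° × sin 68.4° = 0.36985, so δ = +21.707°.
cos h₀ = −tan ϕ · tan δ = −tan(+28.7°) × tan(+21.707°) = -0.2179, so h₀ = 1.7905 rad = 102.59°.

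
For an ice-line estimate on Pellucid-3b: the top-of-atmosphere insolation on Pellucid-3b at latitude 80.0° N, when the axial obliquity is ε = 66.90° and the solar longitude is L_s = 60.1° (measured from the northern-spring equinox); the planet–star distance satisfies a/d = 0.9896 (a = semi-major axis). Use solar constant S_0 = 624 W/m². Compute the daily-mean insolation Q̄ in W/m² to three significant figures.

Solar declination: sin δ = sin ε · sin L_s = sin 66.90° × sin 60.1° = 0.79739, so δ = +52.882°.
cos h₀ = −tan(+80.0°) tan(+52.882°) = -7.4938 ≤ −1 ⇒ polar day, h₀ = π.
Bracket: h₀ sin ϕ sin δ + cos ϕ cos δ sin h₀ = 3.1416×0.98481×0.79739 + 0.17365×0.60346×0.00000 = 2.467028 + 0.000000 = 2.467028.
Inverse-square distance factor (a/d)² = 0.9896² = 0.979308.
Q̄ = (S_0/π) × 0.979308 × [bracket] = (624/π) × 0.979308 × 2.467028 = 479.9 W/m².

Q̄ ≈ 480 W/m²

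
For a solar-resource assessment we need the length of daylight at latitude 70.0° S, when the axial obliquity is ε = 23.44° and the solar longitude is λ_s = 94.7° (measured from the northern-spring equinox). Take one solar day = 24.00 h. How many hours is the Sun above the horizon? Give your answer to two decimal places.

Solar declination: sin δ = sin ε · sin λ_s = sin 23.44° × sin 94.7° = 0.39645, so δ = +23.356°.
cos H₀ = −tan φ · tan δ = 1.1865 ≥ 1, so the Sun never rises (polar night) and H₀ = 0.
Daylight = 2H₀/(2π) × 24.00 h = (0.0000/π) × 24.00 = 0.00 h.

0.00 h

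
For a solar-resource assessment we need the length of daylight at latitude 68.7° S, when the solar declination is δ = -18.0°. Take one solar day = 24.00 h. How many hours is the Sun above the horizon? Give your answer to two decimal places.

cos H₀ = −tan φ · tan δ = −tan(-68.7°) × tan(-18.000°) = -0.8334, so H₀ = 2.5560 rad = 146.45°.
Daylight = 2H₀/(2π) × 24.00 h = (2.5560/π) × 24.00 = 19.53 h.

19.53 h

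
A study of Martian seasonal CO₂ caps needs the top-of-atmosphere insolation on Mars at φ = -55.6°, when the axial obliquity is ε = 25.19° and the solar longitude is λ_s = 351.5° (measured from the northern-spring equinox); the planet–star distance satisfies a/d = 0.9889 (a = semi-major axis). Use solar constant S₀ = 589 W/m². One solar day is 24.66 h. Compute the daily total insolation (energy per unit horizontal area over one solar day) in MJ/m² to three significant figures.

10.5 MJ/m²

Solar declination: sin δ = sin ε · sin λ_s = sin 25.19° × sin 351.5° = -0.06291, so δ = -3.607°.
cos H₀ = −tan(-55.6°) tan(-3.607°) = -0.0921, H₀ = 1.6630 rad.
Bracket: H₀ sin φ sin δ + cos φ cos δ sin H₀ = 1.6630×-0.82511×-0.06291 + 0.56497×0.99802×0.99575 = 0.086322 + 0.561455 = 0.647777.
Inverse-square distance factor (a/d)² = 0.9889² = 0.977923.
Q̄ = (S₀/π) × 0.977923 × [bracket] = (589/π) × 0.977923 × 0.647777 = 118.77 W/m².
Daily total = Q̄ × 24.66 h × 3600 s/h = 118.77 × 24.66 × 3600 / 10⁶ = 10.54 MJ/m².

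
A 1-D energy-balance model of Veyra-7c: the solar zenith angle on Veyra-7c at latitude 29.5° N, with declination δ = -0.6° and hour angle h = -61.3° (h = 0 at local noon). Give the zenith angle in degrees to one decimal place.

cos θ_z = sin ϕ sin δ + cos ϕ cos δ cos h = -0.005157 + 0.417942 = 0.412785.
θ_z = arccos(0.412785) = 65.6°.

θ_z = 65.6°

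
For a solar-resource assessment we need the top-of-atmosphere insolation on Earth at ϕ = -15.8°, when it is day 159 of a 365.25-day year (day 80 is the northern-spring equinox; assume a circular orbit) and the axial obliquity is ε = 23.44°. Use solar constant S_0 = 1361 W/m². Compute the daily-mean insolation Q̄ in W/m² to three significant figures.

Solar longitude: L_s = 360° × (159 − 80)/365.25 = 77.864°.
sin δ = sin 23.44° × sin 77.864° = 0.38890, so δ = +22.886°.
cos h₀ = −tan(-15.8°) tan(+22.886°) = 0.1195, h₀ = 1.4511 rad.
Bracket: h₀ sin ϕ sin δ + cos ϕ cos δ sin h₀ = 1.4511×-0.27228×0.38890 + 0.96222×0.92128×0.99284 = -0.153657 + 0.880127 = 0.726470.
Q̄ = (S_0/π) × [bracket] = (1361/π) × 0.726470 = 314.7 W/m².

Q̄ ≈ 315 W/m²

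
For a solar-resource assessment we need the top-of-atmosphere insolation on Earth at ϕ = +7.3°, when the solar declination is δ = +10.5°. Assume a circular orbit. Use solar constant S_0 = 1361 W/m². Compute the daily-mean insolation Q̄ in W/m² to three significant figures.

Q̄ ≈ 438 W/m²

cos h₀ = −tan(+7.3°) tan(+10.500°) = -0.0237, h₀ = 1.5945 rad.
Bracket: h₀ sin ϕ sin δ + cos ϕ cos δ sin h₀ = 1.5945×0.12706×0.18224 + 0.99189×0.98325×0.99972 = 0.036921 + 0.975003 = 1.011924.
Q̄ = (S_0/π) × [bracket] = (1361/π) × 1.011924 = 438.4 W/m².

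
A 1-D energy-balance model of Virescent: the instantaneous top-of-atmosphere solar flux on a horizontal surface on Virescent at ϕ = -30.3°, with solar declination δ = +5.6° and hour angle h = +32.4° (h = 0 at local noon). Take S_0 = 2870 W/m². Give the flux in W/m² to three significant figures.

1.94e+03 W/m²

cos θ_z = sin ϕ sin δ + cos ϕ cos δ cos h = -0.049233 + 0.725510 = 0.676277.
Flux = S_0 · cos θ_z = 2870 × 0.676277 = 1941 W/m².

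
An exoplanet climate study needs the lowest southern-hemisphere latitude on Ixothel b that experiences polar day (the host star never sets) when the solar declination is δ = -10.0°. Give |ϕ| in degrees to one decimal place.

Polar day requires cos h₀ = −tan ϕ tan δ ≤ −1, i.e. tan ϕ tan δ ≥ 1.
The boundary is |tan ϕ| · |tan δ| = 1, so |ϕ| = 90° − |δ| = 90° − 10.0° = 80.0° in the southern hemisphere.

|ϕ| = 80.0°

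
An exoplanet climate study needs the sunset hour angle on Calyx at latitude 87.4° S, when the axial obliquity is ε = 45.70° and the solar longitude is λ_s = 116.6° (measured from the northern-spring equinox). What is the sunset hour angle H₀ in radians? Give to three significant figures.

H₀ = 0.00 rad

Solar declination: sin δ = sin ε · sin λ_s = sin 45.70° × sin 116.6° = 0.63994, so δ = +39.787°.
cos H₀ = −tan φ · tan δ = 18.3395 ≥ 1, so the host star never rises (polar night) and H₀ = 0.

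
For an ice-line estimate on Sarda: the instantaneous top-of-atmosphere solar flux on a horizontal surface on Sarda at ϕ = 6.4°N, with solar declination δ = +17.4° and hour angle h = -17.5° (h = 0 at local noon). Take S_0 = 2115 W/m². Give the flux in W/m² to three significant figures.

1.98e+03 W/m²

cos θ_z = sin ϕ sin δ + cos ϕ cos δ cos h = 0.033334 + 0.904404 = 0.937738.
Flux = S_0 · cos θ_z = 2115 × 0.937738 = 1983 W/m².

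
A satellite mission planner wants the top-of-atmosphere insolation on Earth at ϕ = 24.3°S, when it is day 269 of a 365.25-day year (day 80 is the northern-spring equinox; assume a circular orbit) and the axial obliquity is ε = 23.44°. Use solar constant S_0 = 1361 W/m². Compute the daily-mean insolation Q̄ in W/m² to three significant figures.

Q̄ ≈ 407 W/m²

Solar longitude: L_s = 360° × (269 − 80)/365.25 = 186.283°.
sin δ = sin 23.44° × sin 186.283° = -0.04354, so δ = -2.495°.
cos h₀ = −tan(-24.3°) tan(-2.495°) = -0.0197, h₀ = 1.5905 rad.
Bracket: h₀ sin ϕ sin δ + cos ϕ cos δ sin h₀ = 1.5905×-0.41151×-0.04354 + 0.91140×0.99905×0.99981 = 0.028497 + 0.910361 = 0.938858.
Q̄ = (S_0/π) × [bracket] = (1361/π) × 0.938858 = 406.7 W/m².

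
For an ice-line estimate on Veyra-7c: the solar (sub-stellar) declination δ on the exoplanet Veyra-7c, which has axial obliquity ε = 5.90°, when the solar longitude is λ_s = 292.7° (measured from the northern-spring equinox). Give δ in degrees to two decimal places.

sin δ = sin ε · sin λ_s = sin 5.90° × sin 292.7° = -0.094830.
δ = arcsin(-0.094830) = -5.44°.

δ = -5.44°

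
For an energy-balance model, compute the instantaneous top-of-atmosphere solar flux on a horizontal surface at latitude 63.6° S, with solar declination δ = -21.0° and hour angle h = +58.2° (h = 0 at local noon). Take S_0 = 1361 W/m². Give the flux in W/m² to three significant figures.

735 W/m²

cos θ_z = sin ϕ sin δ + cos ϕ cos δ cos h = 0.320994 + 0.218741 = 0.539735.
Flux = S_0 · cos θ_z = 1361 × 0.539735 = 734.6 W/m².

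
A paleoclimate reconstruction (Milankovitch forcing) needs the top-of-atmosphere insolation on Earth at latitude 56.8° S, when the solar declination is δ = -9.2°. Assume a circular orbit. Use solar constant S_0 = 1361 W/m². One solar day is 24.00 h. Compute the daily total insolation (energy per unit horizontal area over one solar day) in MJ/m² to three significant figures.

28.7 MJ/m²

cos h₀ = −tan(-56.8°) tan(-9.200°) = -0.2475, h₀ = 1.8209 rad.
Bracket: h₀ sin ϕ sin δ + cos ϕ cos δ sin h₀ = 1.8209×-0.83676×-0.15988 + 0.54756×0.98714×0.96889 = 0.243602 + 0.523703 = 0.767305.
Q̄ = (S_0/π) × [bracket] = (1361/π) × 0.767305 = 332.41 W/m².
Daily total = Q̄ × 24.00 h × 3600 s/h = 332.41 × 24.00 × 3600 / 10⁶ = 28.72 MJ/m².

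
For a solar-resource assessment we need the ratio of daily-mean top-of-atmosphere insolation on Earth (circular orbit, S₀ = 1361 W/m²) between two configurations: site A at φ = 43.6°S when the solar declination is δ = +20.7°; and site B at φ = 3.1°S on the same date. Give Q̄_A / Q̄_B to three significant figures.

— Configuration A (φ=-43.6°):
cos H₀ = −tan(-43.6°) tan(+20.700°) = 0.3598, H₀ = 1.2027 rad.
Bracket: H₀ sin φ sin δ + cos φ cos δ sin H₀ = 1.2027×-0.68962×0.35347 + 0.72417×0.93544×0.93301 = -0.293170 + 0.632037 = 0.338867.
Q̄ = (S₀/π) × [bracket] = (1361/π) × 0.338867 = 146.80 W/m².
— Configuration B (φ=-3.1°):
cos H₀ = −tan(-3.1°) tan(+20.700°) = 0.0205, H₀ = 1.5503 rad.
Bracket: H₀ sin φ sin δ + cos φ cos δ sin H₀ = 1.5503×-0.05408×0.35347 + 0.99854×0.93544×0.99979 = -0.029635 + 0.933878 = 0.904243.
Q̄ = (S₀/π) × [bracket] = (1361/π) × 0.904243 = 391.74 W/m².
Ratio Q̄_A / Q̄_B = 146.80 / 391.74 = 0.3747.

Q̄_A / Q̄_B ≈ 0.375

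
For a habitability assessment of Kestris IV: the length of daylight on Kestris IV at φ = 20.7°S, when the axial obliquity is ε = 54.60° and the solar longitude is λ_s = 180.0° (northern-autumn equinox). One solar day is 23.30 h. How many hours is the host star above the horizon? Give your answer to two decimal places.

Solar declination: sin δ = sin ε · sin λ_s = sin 54.60° × sin 180.0° = 0.00000, so δ = +0.000°.
cos H₀ = −tan φ · tan δ = −tan(-20.7°) × tan(+0.000°) = 0.0000, so H₀ = 1.5708 rad = 90.00°.
Daylight = 2H₀/(2π) × 23.30 h = (1.5708/π) × 23.30 = 11.65 h.

11.65 h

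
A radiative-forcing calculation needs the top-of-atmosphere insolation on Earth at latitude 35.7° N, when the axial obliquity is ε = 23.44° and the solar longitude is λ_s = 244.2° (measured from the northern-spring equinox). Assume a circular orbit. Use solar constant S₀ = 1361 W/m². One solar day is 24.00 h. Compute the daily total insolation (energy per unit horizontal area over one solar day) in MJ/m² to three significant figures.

Solar declination: sin δ = sin ε · sin λ_s = sin 23.44° × sin 244.2° = -0.35814, so δ = -20.986°.
cos H₀ = −tan(+35.7°) tan(-20.986°) = 0.2756, H₀ = 1.2916 rad.
Bracket: H₀ sin φ sin δ + cos φ cos δ sin H₀ = 1.2916×0.58354×-0.35814 + 0.81208×0.93367×0.96126 = -0.269930 + 0.728841 = 0.458911.
Q̄ = (S₀/π) × [bracket] = (1361/π) × 0.458911 = 198.81 W/m².
Daily total = Q̄ × 24.00 h × 3600 s/h = 198.81 × 24.00 × 3600 / 10⁶ = 17.18 MJ/m².

17.2 MJ/m²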